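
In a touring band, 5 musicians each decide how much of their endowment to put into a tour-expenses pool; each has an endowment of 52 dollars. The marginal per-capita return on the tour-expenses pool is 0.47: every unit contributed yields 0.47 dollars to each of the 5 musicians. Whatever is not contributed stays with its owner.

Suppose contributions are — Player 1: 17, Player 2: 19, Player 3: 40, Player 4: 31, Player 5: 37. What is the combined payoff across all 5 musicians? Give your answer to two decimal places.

454.40 dollars

Total contributed: 17 + 19 + 40 + 31 + 37 = 144; total kept: 5 × 52 − 144 = 116.
The tour-expenses pool pays out 0.47 × 5 × 144 = 338.40 in aggregate.
Group total = 116 + 338.40 = 454.40.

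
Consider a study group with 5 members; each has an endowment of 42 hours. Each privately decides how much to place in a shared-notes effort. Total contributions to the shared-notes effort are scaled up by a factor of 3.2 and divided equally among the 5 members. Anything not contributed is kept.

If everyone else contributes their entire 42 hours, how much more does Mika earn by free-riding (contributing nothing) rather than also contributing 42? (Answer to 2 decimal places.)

Switching from a contribution of 42 to 0 lets Mika keep an extra 42 hours, but lowers the shared-notes effort by 42, which costs Mika their own share of that drop: 3.2/5 × 42 = 26.88.
Net gain = 42 − 26.88 = 15.12. The private return per contributed unit (0.6400) is below 1, so free-riding is indeed the best response regardless of what the others do.

15.12 hours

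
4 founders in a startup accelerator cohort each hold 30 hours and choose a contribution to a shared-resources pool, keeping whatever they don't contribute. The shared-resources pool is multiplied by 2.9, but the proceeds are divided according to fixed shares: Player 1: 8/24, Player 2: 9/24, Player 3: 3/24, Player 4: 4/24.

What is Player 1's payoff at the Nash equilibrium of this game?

59.00 hours

Player j's private return per contributed unit is 2.9 × (j's share). Contributing is weakly dominant for j when that share is at least 1/2.9 = 0.3448, and contributing 0 is dominant otherwise.
Player 2 alone (share 9/24) is above the threshold, contributing 30; the remaining 3 contribute 0. Total contributed: 30.
Player 1 keeps 30 and receives 2.9 × 30 × 8/24 = 29.00 from the shared-resources pool, for a payoff of 59.00.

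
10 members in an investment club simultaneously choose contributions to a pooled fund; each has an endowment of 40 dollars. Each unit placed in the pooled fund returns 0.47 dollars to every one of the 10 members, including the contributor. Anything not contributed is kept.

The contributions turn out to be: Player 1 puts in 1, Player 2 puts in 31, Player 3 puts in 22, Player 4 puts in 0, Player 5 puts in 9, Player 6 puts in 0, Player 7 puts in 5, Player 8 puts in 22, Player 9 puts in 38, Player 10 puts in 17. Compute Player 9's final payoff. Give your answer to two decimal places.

70.15 dollars

Total contributed: 1 + 31 + 22 + 0 + 9 + 0 + 5 + 22 + 38 + 17 = 145.
Each receives 0.47 × 145 = 68.15 from the pooled fund.
Player 9 keeps 40 − 38 = 2, so Player 9's payoff is 2 + 68.15 = 70.15.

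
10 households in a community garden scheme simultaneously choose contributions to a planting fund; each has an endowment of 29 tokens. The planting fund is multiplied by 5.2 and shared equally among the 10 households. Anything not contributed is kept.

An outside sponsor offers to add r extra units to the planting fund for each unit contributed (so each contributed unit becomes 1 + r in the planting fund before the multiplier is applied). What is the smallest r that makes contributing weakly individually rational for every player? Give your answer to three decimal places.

With matching at rate r, one contributed unit becomes (1 + r) in the planting fund and returns 5.2 × (1 + r) / 10 to the contributor.
Setting this equal to 1: 1 + r = 10/5.2 = 1.9231.
So the minimum matching rate is r = 1.9231 − 1 = 0.923.

0.923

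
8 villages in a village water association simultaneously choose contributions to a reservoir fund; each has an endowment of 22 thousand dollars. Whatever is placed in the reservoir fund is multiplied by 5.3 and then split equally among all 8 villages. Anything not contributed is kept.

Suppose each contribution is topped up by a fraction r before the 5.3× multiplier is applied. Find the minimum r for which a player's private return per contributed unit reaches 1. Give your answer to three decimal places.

0.509

With matching at rate r, one contributed unit becomes (1 + r) in the reservoir fund and returns 5.3 × (1 + r) / 8 to the contributor.
Setting this equal to 1: 1 + r = 8/5.3 = 1.5094.
So the minimum matching rate is r = 1.5094 − 1 = 0.509.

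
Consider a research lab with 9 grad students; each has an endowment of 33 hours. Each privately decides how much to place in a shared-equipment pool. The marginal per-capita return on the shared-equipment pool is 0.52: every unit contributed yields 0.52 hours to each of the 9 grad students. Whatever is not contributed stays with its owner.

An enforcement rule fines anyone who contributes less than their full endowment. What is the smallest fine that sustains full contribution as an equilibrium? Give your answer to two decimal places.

15.84 hours

Given the others contribute fully, the best deviation is to contribute 0 (any partial contribution still incurs the fine and gives up units whose private return 0.52 is below 1).
Deviating from 33 to 0 saves 33 hours but forfeits the deviator's share of the drop in the shared-equipment pool: 0.52 × 33 = 17.16.
So the deviation gain is 33 − 17.16 = 15.84, and the fine must be at least 15.84 hours to wipe it out.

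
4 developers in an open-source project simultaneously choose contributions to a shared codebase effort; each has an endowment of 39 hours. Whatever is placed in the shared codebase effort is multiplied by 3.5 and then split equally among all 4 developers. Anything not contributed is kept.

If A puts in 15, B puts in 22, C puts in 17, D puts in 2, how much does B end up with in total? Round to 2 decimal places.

66.00 hours

Total contributed: 15 + 22 + 17 + 2 = 56.
Each receives 3.5 × 56 / 4 = 49.00 from the shared codebase effort.
B keeps 39 − 22 = 17, so B's payoff is 17 + 49.00 = 66.00.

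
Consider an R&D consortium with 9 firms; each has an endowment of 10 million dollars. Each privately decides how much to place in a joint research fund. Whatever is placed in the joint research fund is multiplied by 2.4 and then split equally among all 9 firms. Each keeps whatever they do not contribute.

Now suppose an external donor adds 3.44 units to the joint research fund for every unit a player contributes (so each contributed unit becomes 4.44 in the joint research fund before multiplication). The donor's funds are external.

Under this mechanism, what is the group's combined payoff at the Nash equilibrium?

959.04 million dollars

Under the mechanism each unit contributed yields 2.4 × 4.44 / 9 = 1.1840 back to its contributor per unit of net cost, which exceeds 1, making full contribution the dominant choice for everyone.
At the Nash equilibrium everyone contributes 10. Group total payoff = 2.4 × 4.44 × 90 = 959.04.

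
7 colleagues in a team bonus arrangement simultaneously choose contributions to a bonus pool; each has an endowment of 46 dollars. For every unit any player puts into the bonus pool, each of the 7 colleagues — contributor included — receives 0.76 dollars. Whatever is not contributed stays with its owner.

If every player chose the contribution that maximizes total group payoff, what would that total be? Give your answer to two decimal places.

1713.04 dollars

Each contributed unit returns 5.320 to the group as a whole (0.76 to each of 7 players), which exceeds 1, so the social optimum is full contribution: group total = 5.320 × 322 = 1713.04.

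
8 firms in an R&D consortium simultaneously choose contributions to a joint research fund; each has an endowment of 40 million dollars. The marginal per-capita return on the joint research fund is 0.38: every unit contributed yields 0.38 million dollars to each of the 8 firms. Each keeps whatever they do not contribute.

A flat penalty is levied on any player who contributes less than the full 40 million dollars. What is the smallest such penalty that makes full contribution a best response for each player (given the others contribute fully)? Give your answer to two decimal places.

24.80 million dollars

Given the others contribute fully, the best deviation is to contribute 0 (any partial contribution still incurs the fine and gives up units whose private return 0.38 is below 1).
Deviating from 40 to 0 saves 40 million dollars but forfeits the deviator's share of the drop in the joint research fund: 0.38 × 40 = 15.20.
So the deviation gain is 40 − 15.20 = 24.80, and the fine must be at least 24.80 million dollars to wipe it out.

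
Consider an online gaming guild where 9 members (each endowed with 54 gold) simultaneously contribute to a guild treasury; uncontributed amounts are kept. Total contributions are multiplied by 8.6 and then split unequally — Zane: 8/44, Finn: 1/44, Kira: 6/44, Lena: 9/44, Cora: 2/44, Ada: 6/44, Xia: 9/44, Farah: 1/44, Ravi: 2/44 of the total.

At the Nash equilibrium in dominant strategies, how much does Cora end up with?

Player j's private return per contributed unit is 8.6 × (j's share). Contributing is weakly dominant for j when that share is at least 1/8.6 = 0.1163, and contributing 0 is dominant otherwise.
Zane, Kira, Lena, Ada and Xia are above the threshold, contributing 54 each; the remaining 4 contribute 0. Total contributed: 270.
Cora keeps 54 and receives 8.6 × 270 × 2/44 = 105.55 from the guild treasury, for a payoff of 159.55.

159.55 gold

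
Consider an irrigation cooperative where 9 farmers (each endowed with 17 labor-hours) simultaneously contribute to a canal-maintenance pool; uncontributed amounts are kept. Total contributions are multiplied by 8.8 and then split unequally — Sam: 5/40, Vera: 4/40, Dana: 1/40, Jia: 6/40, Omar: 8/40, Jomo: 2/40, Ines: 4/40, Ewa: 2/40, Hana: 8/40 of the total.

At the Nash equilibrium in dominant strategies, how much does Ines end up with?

For player j, contributing a unit is worthwhile iff 8.8 × (j's share) ≥ 1, i.e. iff j's share is at least 0.1136.
The shares above 0.1136 belong to Sam, Jia, Omar and Hana, contributing 17 each; the remaining 5 contribute 0. Total contributed: 68.
Ines keeps 17 and receives 8.8 × 68 × 4/40 = 59.84 from the canal-maintenance pool, for a payoff of 76.84.

76.84 labor-hours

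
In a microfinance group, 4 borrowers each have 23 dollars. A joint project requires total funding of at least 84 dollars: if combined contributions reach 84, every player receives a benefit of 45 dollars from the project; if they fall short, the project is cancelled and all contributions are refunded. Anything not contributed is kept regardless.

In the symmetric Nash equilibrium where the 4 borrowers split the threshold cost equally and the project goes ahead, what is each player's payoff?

Equal share of the threshold: 84/4 = 21.
At this profile no one gains by cutting their contribution: any cut drops the total below 84, the project is cancelled, contributions are refunded, and the deviator ends with 23, which is less than 23 − 21 + 45 = 47. Contributing more than 21 just wastes the excess. So contributing exactly 21 is a best response.
Each player's payoff: 23 − 21 + 45 = 47.

47 dollars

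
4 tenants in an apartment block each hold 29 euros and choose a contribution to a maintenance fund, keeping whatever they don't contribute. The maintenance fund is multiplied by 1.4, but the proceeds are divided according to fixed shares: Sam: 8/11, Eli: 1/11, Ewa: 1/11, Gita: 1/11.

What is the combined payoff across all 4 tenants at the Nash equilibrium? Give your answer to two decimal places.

For player j, contributing a unit is worthwhile iff 1.4 × (j's share) ≥ 1, i.e. iff j's share is at least 0.7143.
Only Sam (8/11) clears that bar, contributing 29; the remaining 3 contribute 0. Total contributed: 29.
The maintenance fund pays out 1.4 × 29 = 40.60 in total (split across the unequal shares, but the aggregate is all that matters for the group sum).
The 3 free-riders keep 29 each, adding 87. Group total = 87 + 40.60 = 127.60.

127.60 euros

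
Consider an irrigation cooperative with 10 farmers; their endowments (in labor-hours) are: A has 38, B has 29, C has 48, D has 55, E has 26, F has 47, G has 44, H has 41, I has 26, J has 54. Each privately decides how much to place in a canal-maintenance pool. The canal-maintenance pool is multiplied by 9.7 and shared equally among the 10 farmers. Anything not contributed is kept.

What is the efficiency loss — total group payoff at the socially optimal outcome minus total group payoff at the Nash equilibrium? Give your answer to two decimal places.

3549.60 labor-hours

The private return per contributed unit is 9.7/10 = 0.9700 < 1 for every player regardless of endowment, so the Nash equilibrium is zero contribution and the group total is Σ E_j = 38 + 29 + 48 + 55 + 26 + 47 + 44 + 41 + 26 + 54 = 408.
Each contributed unit returns 9.700 to the group, so the social optimum is full contribution by everyone: group total = 9.700 × 408 = 3957.60.
Efficiency loss = (9.700 − 1) × 408 = 3549.60.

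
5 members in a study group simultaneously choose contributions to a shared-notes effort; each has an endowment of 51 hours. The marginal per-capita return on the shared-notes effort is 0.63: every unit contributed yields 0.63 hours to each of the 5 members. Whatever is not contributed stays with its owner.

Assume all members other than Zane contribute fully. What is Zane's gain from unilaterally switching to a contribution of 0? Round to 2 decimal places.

Switching from a contribution of 51 to 0 lets Zane keep an extra 51 hours, but lowers the shared-notes effort by 51, which costs Zane their own share of that drop: 0.63 × 51 = 32.13.
Net gain = 51 − 32.13 = 18.87. The private return per contributed unit (0.63) is below 1, so free-riding is indeed the best response regardless of what the others do.

18.87 hours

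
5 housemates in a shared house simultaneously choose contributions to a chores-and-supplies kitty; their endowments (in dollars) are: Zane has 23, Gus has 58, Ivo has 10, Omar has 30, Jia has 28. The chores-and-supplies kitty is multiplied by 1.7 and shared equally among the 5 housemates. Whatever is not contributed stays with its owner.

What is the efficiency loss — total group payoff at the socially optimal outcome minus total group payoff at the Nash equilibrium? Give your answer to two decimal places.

104.30 dollars

The private return per contributed unit is 1.7/5 = 0.3400 < 1 for every player regardless of endowment, so the Nash equilibrium is zero contribution and the group total is Σ E_j = 23 + 58 + 10 + 30 + 28 = 149.
Each contributed unit returns 1.700 to the group, so the social optimum is full contribution by everyone: group total = 1.700 × 149 = 253.30.
Efficiency loss = (1.700 − 1) × 149 = 104.30.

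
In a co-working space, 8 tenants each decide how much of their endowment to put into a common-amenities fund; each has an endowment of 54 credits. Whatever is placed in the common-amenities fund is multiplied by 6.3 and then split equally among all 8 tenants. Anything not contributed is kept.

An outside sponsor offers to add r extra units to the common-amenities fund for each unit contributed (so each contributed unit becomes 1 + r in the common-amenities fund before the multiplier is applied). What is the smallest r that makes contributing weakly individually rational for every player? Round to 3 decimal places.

With matching at rate r, one contributed unit becomes (1 + r) in the common-amenities fund and returns 6.3 × (1 + r) / 8 to the contributor.
Setting this equal to 1: 1 + r = 8/6.3 = 1.2698.
So the minimum matching rate is r = 1.2698 − 1 = 0.270.

0.270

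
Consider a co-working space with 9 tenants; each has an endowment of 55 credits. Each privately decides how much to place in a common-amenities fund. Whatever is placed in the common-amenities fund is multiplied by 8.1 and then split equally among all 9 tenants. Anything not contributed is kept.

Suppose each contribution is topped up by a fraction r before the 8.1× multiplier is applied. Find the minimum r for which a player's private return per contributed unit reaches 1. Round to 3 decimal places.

With matching at rate r, one contributed unit becomes (1 + r) in the common-amenities fund and returns 8.1 × (1 + r) / 9 to the contributor.
Setting this equal to 1: 1 + r = 9/8.1 = 1.1111.
So the minimum matching rate is r = 1.1111 − 1 = 0.111.

0.111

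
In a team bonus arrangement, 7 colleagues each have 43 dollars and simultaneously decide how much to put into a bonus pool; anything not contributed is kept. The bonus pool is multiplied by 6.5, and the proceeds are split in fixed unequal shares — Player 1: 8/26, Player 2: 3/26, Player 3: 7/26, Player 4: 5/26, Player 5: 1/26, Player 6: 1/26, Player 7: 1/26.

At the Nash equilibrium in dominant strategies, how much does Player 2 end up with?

Player j's private return per contributed unit is 6.5 × (j's share). Contributing is weakly dominant for j when that share is at least 1/6.5 = 0.1538, and contributing 0 is dominant otherwise.
Player 1, Player 3 and Player 4 clear that bar, contributing 43 each; the remaining 4 contribute 0. Total contributed: 129.
Player 2 keeps 43 and receives 6.5 × 129 × 3/26 = 96.75 from the bonus pool, for a payoff of 139.75.

139.75 dollars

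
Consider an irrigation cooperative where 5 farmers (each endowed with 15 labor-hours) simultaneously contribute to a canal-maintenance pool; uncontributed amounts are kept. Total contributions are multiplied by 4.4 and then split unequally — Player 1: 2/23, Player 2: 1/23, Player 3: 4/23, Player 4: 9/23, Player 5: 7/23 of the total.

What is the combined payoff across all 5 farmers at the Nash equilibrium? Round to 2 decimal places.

Player j's private return per contributed unit is 4.4 × (j's share). Contributing is weakly dominant for j when that share is at least 1/4.4 = 0.2273, and contributing 0 is dominant otherwise.
Player 4 and Player 5 are above the threshold, contributing 15 each; the remaining 3 contribute 0. Total contributed: 30.
The canal-maintenance pool pays out 4.4 × 30 = 132.00 in total (split across the unequal shares, but the aggregate is all that matters for the group sum).
The 3 free-riders keep 15 each, adding 45. Group total = 45 + 132.00 = 177.00.

177.00 labor-hours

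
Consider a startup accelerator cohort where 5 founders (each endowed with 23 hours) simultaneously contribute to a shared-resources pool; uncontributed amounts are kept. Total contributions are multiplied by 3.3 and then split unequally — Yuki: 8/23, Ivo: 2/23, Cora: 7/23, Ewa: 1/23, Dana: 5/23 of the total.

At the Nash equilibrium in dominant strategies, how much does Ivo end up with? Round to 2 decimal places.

36.20 hours

A player with share s gets back 3.3·s per unit contributed, so full contribution is dominant for anyone with s > 1/3.3 = 0.3030 and zero contribution is dominant for anyone below.
Yuki and Cora clear that bar, contributing 23 each; the remaining 3 contribute 0. Total contributed: 46.
Ivo keeps 23 and receives 3.3 × 46 × 2/23 = 13.20 from the shared-resources pool, for a payoff of 36.20.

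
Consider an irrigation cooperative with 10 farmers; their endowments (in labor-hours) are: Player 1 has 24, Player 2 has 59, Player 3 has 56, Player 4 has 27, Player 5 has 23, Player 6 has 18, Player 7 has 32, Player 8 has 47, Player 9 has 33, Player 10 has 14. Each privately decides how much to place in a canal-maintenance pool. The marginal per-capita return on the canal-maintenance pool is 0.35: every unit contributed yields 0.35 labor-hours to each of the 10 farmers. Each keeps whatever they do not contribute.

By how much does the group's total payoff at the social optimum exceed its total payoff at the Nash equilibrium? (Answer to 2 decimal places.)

The private return per contributed unit is 0.35 < 1 for everyone, so the Nash equilibrium is zero contribution and the group total is Σ E_j = 24 + 59 + 56 + 27 + 23 + 18 + 32 + 47 + 33 + 14 = 333.
Each contributed unit returns 3.500 to the group, so the social optimum is full contribution by everyone: group total = 3.500 × 333 = 1165.50.
Efficiency loss = (3.500 − 1) × 333 = 832.50.

832.50 labor-hours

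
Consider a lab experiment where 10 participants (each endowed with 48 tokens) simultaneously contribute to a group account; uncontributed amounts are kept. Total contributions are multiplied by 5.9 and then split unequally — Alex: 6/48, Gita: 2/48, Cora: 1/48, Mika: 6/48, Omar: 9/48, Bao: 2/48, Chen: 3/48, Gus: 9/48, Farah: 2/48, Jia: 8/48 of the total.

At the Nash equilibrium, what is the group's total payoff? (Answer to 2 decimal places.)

950.40 tokens

Player j's private return per contributed unit is 5.9 × (j's share). Contributing is weakly dominant for j when that share is at least 1/5.9 = 0.1695, and contributing 0 is dominant otherwise.
The shares above 0.1695 belong to Omar and Gus, contributing 48 each; the remaining 8 contribute 0. Total contributed: 96.
The group account pays out 5.9 × 96 = 566.40 in total (split across the unequal shares, but the aggregate is all that matters for the group sum).
The 8 free-riders keep 48 each, adding 384. Group total = 384 + 566.40 = 950.40.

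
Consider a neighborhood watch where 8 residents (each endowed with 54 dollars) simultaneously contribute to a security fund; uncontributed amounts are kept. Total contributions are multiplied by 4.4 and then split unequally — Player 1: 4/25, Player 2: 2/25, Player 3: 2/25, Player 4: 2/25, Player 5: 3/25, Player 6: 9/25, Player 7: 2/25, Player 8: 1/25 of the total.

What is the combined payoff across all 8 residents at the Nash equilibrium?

615.60 dollars

Each unit j contributes comes back to j as 4.4 × (j's share), so j prefers to contribute only if that share exceeds 1/4.4 = 0.2273; otherwise keeping the unit dominates.
The only share above 0.2273 is Player 6's 9/25, contributing 54; the remaining 7 contribute 0. Total contributed: 54.
The security fund pays out 4.4 × 54 = 237.60 in total (split across the unequal shares, but the aggregate is all that matters for the group sum).
The 7 free-riders keep 54 each, adding 378. Group total = 378 + 237.60 = 615.60.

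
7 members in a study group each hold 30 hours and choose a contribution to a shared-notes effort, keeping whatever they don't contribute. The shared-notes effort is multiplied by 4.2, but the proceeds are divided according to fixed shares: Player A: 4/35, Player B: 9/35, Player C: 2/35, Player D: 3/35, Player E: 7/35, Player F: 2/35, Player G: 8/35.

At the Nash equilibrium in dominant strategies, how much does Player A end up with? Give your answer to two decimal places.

44.40 hours

Player j's private return per contributed unit is 4.2 × (j's share). Contributing is weakly dominant for j when that share is at least 1/4.2 = 0.2381, and contributing 0 is dominant otherwise.
The only share above 0.2381 is Player B's 9/35, contributing 30; the remaining 6 contribute 0. Total contributed: 30.
Player A keeps 30 and receives 4.2 × 30 × 4/35 = 14.40 from the shared-notes effort, for a payoff of 44.40.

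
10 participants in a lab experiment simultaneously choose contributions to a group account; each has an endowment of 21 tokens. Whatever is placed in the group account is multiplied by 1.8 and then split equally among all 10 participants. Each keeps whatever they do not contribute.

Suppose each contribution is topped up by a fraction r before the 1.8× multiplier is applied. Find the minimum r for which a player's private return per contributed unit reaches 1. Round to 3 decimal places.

With matching at rate r, one contributed unit becomes (1 + r) in the group account and returns 1.8 × (1 + r) / 10 to the contributor.
Setting this equal to 1: 1 + r = 10/1.8 = 5.5556.
So the minimum matching rate is r = 5.5556 − 1 = 4.556.

4.556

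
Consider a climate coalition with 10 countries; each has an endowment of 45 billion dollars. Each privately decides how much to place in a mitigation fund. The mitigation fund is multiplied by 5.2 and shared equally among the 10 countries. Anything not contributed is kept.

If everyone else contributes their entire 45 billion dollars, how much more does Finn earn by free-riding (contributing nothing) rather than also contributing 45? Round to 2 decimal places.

Switching from a contribution of 45 to 0 lets Finn keep an extra 45 billion dollars, but lowers the mitigation fund by 45, which costs Finn their own share of that drop: 5.2/10 × 45 = 23.40.
Net gain = 45 − 23.40 = 21.60. The private return per contributed unit (0.5200) is below 1, so free-riding is indeed the best response regardless of what the others do.

21.60 billion dollars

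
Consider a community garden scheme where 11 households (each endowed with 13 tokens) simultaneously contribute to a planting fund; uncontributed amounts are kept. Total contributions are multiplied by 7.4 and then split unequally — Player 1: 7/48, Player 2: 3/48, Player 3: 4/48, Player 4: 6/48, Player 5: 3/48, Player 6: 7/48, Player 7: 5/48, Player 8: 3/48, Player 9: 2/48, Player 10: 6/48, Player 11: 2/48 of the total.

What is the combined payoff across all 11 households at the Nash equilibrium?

Player j's private return per contributed unit is 7.4 × (j's share). Contributing is weakly dominant for j when that share is at least 1/7.4 = 0.1351, and contributing 0 is dominant otherwise.
Player 1 and Player 6 are above the threshold, contributing 13 each; the remaining 9 contribute 0. Total contributed: 26.
The planting fund pays out 7.4 × 26 = 192.40 in total (split across the unequal shares, but the aggregate is all that matters for the group sum).
The 9 free-riders keep 13 each, adding 117. Group total = 117 + 192.40 = 309.40.

309.40 tokens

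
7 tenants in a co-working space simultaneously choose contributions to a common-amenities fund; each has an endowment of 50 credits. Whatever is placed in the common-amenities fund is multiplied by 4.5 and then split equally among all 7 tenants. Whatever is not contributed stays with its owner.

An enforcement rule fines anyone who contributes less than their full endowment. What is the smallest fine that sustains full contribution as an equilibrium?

Given the others contribute fully, the best deviation is to contribute 0 (any partial contribution still incurs the fine and gives up units whose private return 0.6429 is below 1).
Deviating from 50 to 0 saves 50 credits but forfeits the deviator's share of the drop in the common-amenities fund: 4.5/7 × 50 = 32.14.
So the deviation gain is 50 − 32.14 = 17.86, and the fine must be at least 17.86 credits to wipe it out.

17.86 credits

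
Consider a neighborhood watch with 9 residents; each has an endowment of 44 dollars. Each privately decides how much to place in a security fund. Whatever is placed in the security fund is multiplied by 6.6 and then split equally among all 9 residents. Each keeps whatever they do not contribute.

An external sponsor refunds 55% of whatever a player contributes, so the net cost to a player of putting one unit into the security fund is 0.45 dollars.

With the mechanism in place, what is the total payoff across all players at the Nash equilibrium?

The effective private return per unit is now (6.6/9) / 0.45 = 1.6296 > 1, so every player's dominant strategy flips to full contribution.
At the Nash equilibrium everyone contributes 44. Group total payoff = 9 × (44 × 0.55 + 6.6 × 44) = 2831.40.

2831.40 dollars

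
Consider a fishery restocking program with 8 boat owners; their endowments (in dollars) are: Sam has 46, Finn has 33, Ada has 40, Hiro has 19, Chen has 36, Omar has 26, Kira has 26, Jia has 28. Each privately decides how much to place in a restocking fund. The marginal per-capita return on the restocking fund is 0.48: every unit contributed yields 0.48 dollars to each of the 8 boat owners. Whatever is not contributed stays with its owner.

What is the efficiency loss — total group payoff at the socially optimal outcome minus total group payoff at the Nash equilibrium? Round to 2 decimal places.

721.36 dollars

The private return per contributed unit is 0.48 < 1 for everyone, so the Nash equilibrium is zero contribution and the group total is Σ E_j = 46 + 33 + 40 + 19 + 36 + 26 + 26 + 28 = 254.
Each contributed unit returns 3.840 to the group, so the social optimum is full contribution by everyone: group total = 3.840 × 254 = 975.36.
Efficiency loss = (3.840 − 1) × 254 = 721.36.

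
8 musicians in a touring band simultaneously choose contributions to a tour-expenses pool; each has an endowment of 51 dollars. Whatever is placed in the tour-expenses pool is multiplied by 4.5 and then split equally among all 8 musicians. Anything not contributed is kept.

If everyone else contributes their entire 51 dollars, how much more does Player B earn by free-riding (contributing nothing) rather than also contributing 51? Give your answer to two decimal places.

22.31 dollars

Switching from a contribution of 51 to 0 lets Player B keep an extra 51 dollars, but lowers the tour-expenses pool by 51, which costs Player B their own share of that drop: 4.5/8 × 51 = 28.69.
Net gain = 51 − 28.69 = 22.31. The private return per contributed unit (0.5625) is below 1, so free-riding is indeed the best response regardless of what the others do.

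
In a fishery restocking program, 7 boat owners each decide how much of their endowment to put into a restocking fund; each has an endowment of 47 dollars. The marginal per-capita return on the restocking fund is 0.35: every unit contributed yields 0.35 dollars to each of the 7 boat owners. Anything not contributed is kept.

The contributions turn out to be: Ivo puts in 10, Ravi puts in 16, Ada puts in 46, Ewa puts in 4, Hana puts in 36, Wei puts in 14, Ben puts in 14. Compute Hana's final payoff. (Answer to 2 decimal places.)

Total contributed: 10 + 16 + 46 + 4 + 36 + 14 + 14 = 140.
Each receives 0.35 × 140 = 49.00 from the restocking fund.
Hana keeps 47 − 36 = 11, so Hana's payoff is 11 + 49.00 = 60.00.

60.00 dollars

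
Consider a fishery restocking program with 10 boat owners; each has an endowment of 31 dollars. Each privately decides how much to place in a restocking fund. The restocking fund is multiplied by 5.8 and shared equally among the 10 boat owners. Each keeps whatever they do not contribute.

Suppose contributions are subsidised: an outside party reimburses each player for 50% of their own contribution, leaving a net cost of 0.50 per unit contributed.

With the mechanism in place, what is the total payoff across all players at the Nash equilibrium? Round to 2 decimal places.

1953.00 dollars

With the mechanism, a contributed unit returns (5.8/10) / 0.50 = 1.1600 per unit of net cost to the contributor — now above 1 — so contributing fully is weakly dominant for every player.
At the Nash equilibrium everyone contributes 31. Group total payoff = 10 × (31 × 0.50 + 5.8 × 31) = 1953.00.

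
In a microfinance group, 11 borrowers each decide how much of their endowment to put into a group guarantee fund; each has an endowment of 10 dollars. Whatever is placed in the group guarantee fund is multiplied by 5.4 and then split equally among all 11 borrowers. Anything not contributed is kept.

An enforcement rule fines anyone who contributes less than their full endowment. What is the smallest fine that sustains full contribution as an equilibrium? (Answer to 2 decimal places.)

Given the others contribute fully, the best deviation is to contribute 0 (any partial contribution still incurs the fine and gives up units whose private return 0.4909 is below 1).
Deviating from 10 to 0 saves 10 dollars but forfeits the deviator's share of the drop in the group guarantee fund: 5.4/11 × 10 = 4.91.
So the deviation gain is 10 − 4.91 = 5.09, and the fine must be at least 5.09 dollars to wipe it out.

5.09 dollars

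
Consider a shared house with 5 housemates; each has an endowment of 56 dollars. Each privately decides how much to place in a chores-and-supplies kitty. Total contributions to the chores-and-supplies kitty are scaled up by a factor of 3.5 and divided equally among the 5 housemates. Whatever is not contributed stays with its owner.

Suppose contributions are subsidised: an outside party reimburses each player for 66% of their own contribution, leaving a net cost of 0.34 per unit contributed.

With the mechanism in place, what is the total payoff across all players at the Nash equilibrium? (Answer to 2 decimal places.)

1164.80 dollars

Under the mechanism each unit contributed yields (3.5/5) / 0.34 = 2.0588 back to its contributor per unit of net cost, which exceeds 1, making full contribution the dominant choice for everyone.
At the Nash equilibrium everyone contributes 56. Group total payoff = 5 × (56 × 0.66 + 3.5 × 56) = 1164.80.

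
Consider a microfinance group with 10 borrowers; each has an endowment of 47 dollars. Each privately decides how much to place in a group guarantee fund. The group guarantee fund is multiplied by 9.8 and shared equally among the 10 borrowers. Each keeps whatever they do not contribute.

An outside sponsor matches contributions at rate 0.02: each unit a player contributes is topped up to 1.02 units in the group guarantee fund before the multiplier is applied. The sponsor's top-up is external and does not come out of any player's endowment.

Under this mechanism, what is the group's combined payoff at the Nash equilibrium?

470.00 dollars

With the mechanism, a contributed unit returns 9.8 × 1.02 / 10 = 0.9996 per unit of net cost — still below 1 — so contributing 0 remains dominant for every player.
At the Nash equilibrium no one contributes; group total payoff = 10 × 47 = 470.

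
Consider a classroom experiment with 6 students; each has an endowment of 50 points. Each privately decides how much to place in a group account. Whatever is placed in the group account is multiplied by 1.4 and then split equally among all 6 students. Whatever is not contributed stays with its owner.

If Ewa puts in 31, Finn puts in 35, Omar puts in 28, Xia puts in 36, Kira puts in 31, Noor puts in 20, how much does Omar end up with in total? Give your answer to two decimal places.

64.23 points

Total contributed: 31 + 35 + 28 + 36 + 31 + 20 = 181.
Each receives 1.4 × 181 / 6 = 42.23 from the group account.
Omar keeps 50 − 28 = 22, so Omar's payoff is 22 + 42.23 = 64.23.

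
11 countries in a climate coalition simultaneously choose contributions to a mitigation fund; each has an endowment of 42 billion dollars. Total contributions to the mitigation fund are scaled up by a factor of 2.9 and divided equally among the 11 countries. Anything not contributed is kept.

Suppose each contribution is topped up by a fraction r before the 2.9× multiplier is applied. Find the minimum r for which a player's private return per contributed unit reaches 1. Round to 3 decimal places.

With matching at rate r, one contributed unit becomes (1 + r) in the mitigation fund and returns 2.9 × (1 + r) / 11 to the contributor.
Setting this equal to 1: 1 + r = 11/2.9 = 3.7931.
So the minimum matching rate is r = 3.7931 − 1 = 2.793.

2.793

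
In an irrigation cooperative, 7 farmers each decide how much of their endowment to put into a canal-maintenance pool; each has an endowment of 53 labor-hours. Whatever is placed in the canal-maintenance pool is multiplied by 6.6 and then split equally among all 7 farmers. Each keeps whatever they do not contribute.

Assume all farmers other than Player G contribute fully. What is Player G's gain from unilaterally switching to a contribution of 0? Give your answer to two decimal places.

Switching from a contribution of 53 to 0 lets Player G keep an extra 53 labor-hours, but lowers the canal-maintenance pool by 53, which costs Player G their own share of that drop: 6.6/7 × 53 = 49.97.
Net gain = 53 − 49.97 = 3.03. The private return per contributed unit (0.9429) is below 1, so free-riding is indeed the best response regardless of what the others do.

3.03 labor-hours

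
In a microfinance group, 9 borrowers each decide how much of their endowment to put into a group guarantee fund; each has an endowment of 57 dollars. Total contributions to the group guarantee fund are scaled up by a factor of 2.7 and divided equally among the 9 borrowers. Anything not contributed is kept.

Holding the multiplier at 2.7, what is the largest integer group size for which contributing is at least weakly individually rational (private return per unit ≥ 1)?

2

Private return per unit is 2.7/(group size), which is ≥ 1 whenever the group size is ≤ 2.7.
The largest such integer is 2.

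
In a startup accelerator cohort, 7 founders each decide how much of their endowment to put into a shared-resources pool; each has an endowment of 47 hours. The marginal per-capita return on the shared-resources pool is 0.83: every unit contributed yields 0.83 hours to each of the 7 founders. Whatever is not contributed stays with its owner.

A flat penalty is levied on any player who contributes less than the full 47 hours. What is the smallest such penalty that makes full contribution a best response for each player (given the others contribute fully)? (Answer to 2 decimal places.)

7.99 hours

Given the others contribute fully, the best deviation is to contribute 0 (any partial contribution still incurs the fine and gives up units whose private return 0.83 is below 1).
Deviating from 47 to 0 saves 47 hours but forfeits the deviator's share of the drop in the shared-resources pool: 0.83 × 47 = 39.01.
So the deviation gain is 47 − 39.01 = 7.99, and the fine must be at least 7.99 hours to wipe it out.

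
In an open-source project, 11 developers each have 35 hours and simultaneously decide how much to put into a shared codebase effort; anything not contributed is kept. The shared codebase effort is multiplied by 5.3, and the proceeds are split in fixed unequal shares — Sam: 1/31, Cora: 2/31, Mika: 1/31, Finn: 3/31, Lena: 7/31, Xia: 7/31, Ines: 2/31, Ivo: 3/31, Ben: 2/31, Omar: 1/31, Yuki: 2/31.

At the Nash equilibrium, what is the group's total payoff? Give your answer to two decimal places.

686.00 hours

Player j's private return per contributed unit is 5.3 × (j's share). Contributing is weakly dominant for j when that share is at least 1/5.3 = 0.1887, and contributing 0 is dominant otherwise.
The shares above 0.1887 belong to Lena and Xia, contributing 35 each; the remaining 9 contribute 0. Total contributed: 70.
The shared codebase effort pays out 5.3 × 70 = 371.00 in total (split across the unequal shares, but the aggregate is all that matters for the group sum).
The 9 free-riders keep 35 each, adding 315. Group total = 315 + 371.00 = 686.00.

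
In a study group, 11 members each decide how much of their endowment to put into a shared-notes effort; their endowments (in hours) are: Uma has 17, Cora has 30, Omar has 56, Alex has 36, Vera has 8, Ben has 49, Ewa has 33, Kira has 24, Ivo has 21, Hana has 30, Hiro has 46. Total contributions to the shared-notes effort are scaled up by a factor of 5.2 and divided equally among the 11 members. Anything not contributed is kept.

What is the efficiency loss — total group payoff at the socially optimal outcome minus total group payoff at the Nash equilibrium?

The private return per contributed unit is 5.2/11 = 0.4727 < 1 for every player regardless of endowment, so the Nash equilibrium is zero contribution and the group total is Σ E_j = 17 + 30 + 56 + 36 + 8 + 49 + 33 + 24 + 21 + 30 + 46 = 350.
Each contributed unit returns 5.200 to the group, so the social optimum is full contribution by everyone: group total = 5.200 × 350 = 1820.00.
Efficiency loss = (5.200 − 1) × 350 = 1470.00.

1470.00 hours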